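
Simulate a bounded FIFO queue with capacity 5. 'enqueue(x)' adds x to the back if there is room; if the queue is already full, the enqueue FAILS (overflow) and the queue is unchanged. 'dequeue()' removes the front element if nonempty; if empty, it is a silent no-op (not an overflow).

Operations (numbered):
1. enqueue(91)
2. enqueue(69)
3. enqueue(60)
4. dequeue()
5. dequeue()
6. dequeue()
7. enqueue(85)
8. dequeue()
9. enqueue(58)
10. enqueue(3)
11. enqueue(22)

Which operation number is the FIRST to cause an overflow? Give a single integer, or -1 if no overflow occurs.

Answer: -1

Derivation:
1. enqueue(91): size=1
2. enqueue(69): size=2
3. enqueue(60): size=3
4. dequeue(): size=2
5. dequeue(): size=1
6. dequeue(): size=0
7. enqueue(85): size=1
8. dequeue(): size=0
9. enqueue(58): size=1
10. enqueue(3): size=2
11. enqueue(22): size=3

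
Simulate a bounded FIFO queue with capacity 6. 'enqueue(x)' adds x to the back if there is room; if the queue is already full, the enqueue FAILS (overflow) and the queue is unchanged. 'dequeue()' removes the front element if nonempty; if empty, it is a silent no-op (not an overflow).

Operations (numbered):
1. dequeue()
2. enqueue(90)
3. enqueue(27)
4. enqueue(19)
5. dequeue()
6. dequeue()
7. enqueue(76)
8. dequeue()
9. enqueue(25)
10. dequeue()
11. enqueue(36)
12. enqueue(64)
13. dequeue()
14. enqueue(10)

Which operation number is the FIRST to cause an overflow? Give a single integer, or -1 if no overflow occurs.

Answer: -1

Derivation:
1. dequeue(): empty, no-op, size=0
2. enqueue(90): size=1
3. enqueue(27): size=2
4. enqueue(19): size=3
5. dequeue(): size=2
6. dequeue(): size=1
7. enqueue(76): size=2
8. dequeue(): size=1
9. enqueue(25): size=2
10. dequeue(): size=1
11. enqueue(36): size=2
12. enqueue(64): size=3
13. dequeue(): size=2
14. enqueue(10): size=3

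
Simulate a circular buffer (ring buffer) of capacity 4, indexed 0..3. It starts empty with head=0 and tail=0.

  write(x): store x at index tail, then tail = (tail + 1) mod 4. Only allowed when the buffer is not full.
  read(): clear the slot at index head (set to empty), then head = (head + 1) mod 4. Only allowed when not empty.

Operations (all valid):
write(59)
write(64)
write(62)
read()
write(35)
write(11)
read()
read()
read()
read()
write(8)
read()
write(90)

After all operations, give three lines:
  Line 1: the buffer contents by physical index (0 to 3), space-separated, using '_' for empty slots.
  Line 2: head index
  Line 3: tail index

write(59): buf=[59 _ _ _], head=0, tail=1, size=1
write(64): buf=[59 64 _ _], head=0, tail=2, size=2
write(62): buf=[59 64 62 _], head=0, tail=3, size=3
read(): buf=[_ 64 62 _], head=1, tail=3, size=2
write(35): buf=[_ 64 62 35], head=1, tail=0, size=3
write(11): buf=[11 64 62 35], head=1, tail=1, size=4
read(): buf=[11 _ 62 35], head=2, tail=1, size=3
read(): buf=[11 _ _ 35], head=3, tail=1, size=2
read(): buf=[11 _ _ _], head=0, tail=1, size=1
read(): buf=[_ _ _ _], head=1, tail=1, size=0
write(8): buf=[_ 8 _ _], head=1, tail=2, size=1
read(): buf=[_ _ _ _], head=2, tail=2, size=0
write(90): buf=[_ _ 90 _], head=2, tail=3, size=1

Answer: _ _ 90 _
2
3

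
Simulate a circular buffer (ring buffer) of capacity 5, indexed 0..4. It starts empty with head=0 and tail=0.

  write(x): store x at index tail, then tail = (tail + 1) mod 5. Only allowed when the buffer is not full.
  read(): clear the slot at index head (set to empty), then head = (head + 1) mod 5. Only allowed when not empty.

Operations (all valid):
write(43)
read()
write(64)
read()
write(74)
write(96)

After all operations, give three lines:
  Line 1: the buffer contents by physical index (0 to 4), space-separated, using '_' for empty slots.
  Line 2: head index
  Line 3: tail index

write(43): buf=[43 _ _ _ _], head=0, tail=1, size=1
read(): buf=[_ _ _ _ _], head=1, tail=1, size=0
write(64): buf=[_ 64 _ _ _], head=1, tail=2, size=1
read(): buf=[_ _ _ _ _], head=2, tail=2, size=0
write(74): buf=[_ _ 74 _ _], head=2, tail=3, size=1
write(96): buf=[_ _ 74 96 _], head=2, tail=4, size=2

Answer: _ _ 74 96 _
2
4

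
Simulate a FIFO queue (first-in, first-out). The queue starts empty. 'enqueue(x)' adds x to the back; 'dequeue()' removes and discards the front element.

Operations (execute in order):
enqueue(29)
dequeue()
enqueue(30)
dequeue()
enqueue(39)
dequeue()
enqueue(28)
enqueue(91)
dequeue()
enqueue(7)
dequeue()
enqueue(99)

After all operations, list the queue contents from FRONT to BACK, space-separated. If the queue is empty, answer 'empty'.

Answer: 7 99

Derivation:
enqueue(29): [29]
dequeue(): []
enqueue(30): [30]
dequeue(): []
enqueue(39): [39]
dequeue(): []
enqueue(28): [28]
enqueue(91): [28, 91]
dequeue(): [91]
enqueue(7): [91, 7]
dequeue(): [7]
enqueue(99): [7, 99]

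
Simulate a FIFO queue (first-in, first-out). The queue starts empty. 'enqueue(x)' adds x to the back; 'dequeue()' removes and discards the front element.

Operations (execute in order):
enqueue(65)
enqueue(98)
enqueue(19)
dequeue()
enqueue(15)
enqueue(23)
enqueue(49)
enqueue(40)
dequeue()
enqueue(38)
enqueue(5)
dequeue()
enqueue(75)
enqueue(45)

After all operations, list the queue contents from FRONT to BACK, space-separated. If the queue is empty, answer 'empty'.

enqueue(65): [65]
enqueue(98): [65, 98]
enqueue(19): [65, 98, 19]
dequeue(): [98, 19]
enqueue(15): [98, 19, 15]
enqueue(23): [98, 19, 15, 23]
enqueue(49): [98, 19, 15, 23, 49]
enqueue(40): [98, 19, 15, 23, 49, 40]
dequeue(): [19, 15, 23, 49, 40]
enqueue(38): [19, 15, 23, 49, 40, 38]
enqueue(5): [19, 15, 23, 49, 40, 38, 5]
dequeue(): [15, 23, 49, 40, 38, 5]
enqueue(75): [15, 23, 49, 40, 38, 5, 75]
enqueue(45): [15, 23, 49, 40, 38, 5, 75, 45]

Answer: 15 23 49 40 38 5 75 45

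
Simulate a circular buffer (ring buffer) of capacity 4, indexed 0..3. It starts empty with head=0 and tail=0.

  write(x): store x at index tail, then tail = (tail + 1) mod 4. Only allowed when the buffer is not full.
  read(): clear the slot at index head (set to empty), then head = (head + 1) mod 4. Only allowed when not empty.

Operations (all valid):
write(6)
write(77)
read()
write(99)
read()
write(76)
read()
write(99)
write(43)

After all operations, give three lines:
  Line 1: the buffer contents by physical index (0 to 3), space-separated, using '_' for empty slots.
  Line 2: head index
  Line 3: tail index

Answer: 99 43 _ 76
3
2

Derivation:
write(6): buf=[6 _ _ _], head=0, tail=1, size=1
write(77): buf=[6 77 _ _], head=0, tail=2, size=2
read(): buf=[_ 77 _ _], head=1, tail=2, size=1
write(99): buf=[_ 77 99 _], head=1, tail=3, size=2
read(): buf=[_ _ 99 _], head=2, tail=3, size=1
write(76): buf=[_ _ 99 76], head=2, tail=0, size=2
read(): buf=[_ _ _ 76], head=3, tail=0, size=1
write(99): buf=[99 _ _ 76], head=3, tail=1, size=2
write(43): buf=[99 43 _ 76], head=3, tail=2, size=3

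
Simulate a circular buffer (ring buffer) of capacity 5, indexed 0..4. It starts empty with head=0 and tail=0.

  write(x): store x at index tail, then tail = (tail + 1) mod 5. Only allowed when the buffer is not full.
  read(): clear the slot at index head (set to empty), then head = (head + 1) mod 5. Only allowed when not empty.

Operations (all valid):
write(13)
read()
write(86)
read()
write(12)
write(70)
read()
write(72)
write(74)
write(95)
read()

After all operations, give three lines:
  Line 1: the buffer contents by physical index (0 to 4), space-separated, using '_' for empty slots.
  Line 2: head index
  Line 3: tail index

write(13): buf=[13 _ _ _ _], head=0, tail=1, size=1
read(): buf=[_ _ _ _ _], head=1, tail=1, size=0
write(86): buf=[_ 86 _ _ _], head=1, tail=2, size=1
read(): buf=[_ _ _ _ _], head=2, tail=2, size=0
write(12): buf=[_ _ 12 _ _], head=2, tail=3, size=1
write(70): buf=[_ _ 12 70 _], head=2, tail=4, size=2
read(): buf=[_ _ _ 70 _], head=3, tail=4, size=1
write(72): buf=[_ _ _ 70 72], head=3, tail=0, size=2
write(74): buf=[74 _ _ 70 72], head=3, tail=1, size=3
write(95): buf=[74 95 _ 70 72], head=3, tail=2, size=4
read(): buf=[74 95 _ _ 72], head=4, tail=2, size=3

Answer: 74 95 _ _ 72
4
2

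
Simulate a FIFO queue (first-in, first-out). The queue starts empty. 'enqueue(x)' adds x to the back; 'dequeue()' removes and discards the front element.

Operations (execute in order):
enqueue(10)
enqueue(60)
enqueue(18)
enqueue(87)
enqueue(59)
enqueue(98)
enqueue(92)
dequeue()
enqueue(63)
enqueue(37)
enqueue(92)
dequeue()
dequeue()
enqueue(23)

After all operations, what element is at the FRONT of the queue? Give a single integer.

enqueue(10): queue = [10]
enqueue(60): queue = [10, 60]
enqueue(18): queue = [10, 60, 18]
enqueue(87): queue = [10, 60, 18, 87]
enqueue(59): queue = [10, 60, 18, 87, 59]
enqueue(98): queue = [10, 60, 18, 87, 59, 98]
enqueue(92): queue = [10, 60, 18, 87, 59, 98, 92]
dequeue(): queue = [60, 18, 87, 59, 98, 92]
enqueue(63): queue = [60, 18, 87, 59, 98, 92, 63]
enqueue(37): queue = [60, 18, 87, 59, 98, 92, 63, 37]
enqueue(92): queue = [60, 18, 87, 59, 98, 92, 63, 37, 92]
dequeue(): queue = [18, 87, 59, 98, 92, 63, 37, 92]
dequeue(): queue = [87, 59, 98, 92, 63, 37, 92]
enqueue(23): queue = [87, 59, 98, 92, 63, 37, 92, 23]

Answer: 87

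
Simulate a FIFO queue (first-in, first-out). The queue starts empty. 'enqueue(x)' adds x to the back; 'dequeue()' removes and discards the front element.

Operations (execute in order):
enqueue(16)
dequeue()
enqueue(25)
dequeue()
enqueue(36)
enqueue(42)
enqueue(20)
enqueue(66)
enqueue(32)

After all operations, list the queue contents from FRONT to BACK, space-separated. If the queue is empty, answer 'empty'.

enqueue(16): [16]
dequeue(): []
enqueue(25): [25]
dequeue(): []
enqueue(36): [36]
enqueue(42): [36, 42]
enqueue(20): [36, 42, 20]
enqueue(66): [36, 42, 20, 66]
enqueue(32): [36, 42, 20, 66, 32]

Answer: 36 42 20 66 32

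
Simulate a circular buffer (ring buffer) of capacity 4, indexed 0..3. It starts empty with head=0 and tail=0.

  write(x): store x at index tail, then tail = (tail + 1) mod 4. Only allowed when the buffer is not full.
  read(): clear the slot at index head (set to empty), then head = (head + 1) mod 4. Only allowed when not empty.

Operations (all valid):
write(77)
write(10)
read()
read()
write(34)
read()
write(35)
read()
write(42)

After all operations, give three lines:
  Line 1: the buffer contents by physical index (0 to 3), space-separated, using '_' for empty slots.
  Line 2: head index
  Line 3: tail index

write(77): buf=[77 _ _ _], head=0, tail=1, size=1
write(10): buf=[77 10 _ _], head=0, tail=2, size=2
read(): buf=[_ 10 _ _], head=1, tail=2, size=1
read(): buf=[_ _ _ _], head=2, tail=2, size=0
write(34): buf=[_ _ 34 _], head=2, tail=3, size=1
read(): buf=[_ _ _ _], head=3, tail=3, size=0
write(35): buf=[_ _ _ 35], head=3, tail=0, size=1
read(): buf=[_ _ _ _], head=0, tail=0, size=0
write(42): buf=[42 _ _ _], head=0, tail=1, size=1

Answer: 42 _ _ _
0
1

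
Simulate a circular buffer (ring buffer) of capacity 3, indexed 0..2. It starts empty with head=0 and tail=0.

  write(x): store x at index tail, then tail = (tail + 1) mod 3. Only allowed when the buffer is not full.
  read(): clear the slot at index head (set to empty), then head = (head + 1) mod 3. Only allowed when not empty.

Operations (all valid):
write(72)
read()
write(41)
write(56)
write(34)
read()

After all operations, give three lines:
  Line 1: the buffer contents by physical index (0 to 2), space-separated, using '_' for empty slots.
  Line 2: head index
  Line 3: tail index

write(72): buf=[72 _ _], head=0, tail=1, size=1
read(): buf=[_ _ _], head=1, tail=1, size=0
write(41): buf=[_ 41 _], head=1, tail=2, size=1
write(56): buf=[_ 41 56], head=1, tail=0, size=2
write(34): buf=[34 41 56], head=1, tail=1, size=3
read(): buf=[34 _ 56], head=2, tail=1, size=2

Answer: 34 _ 56
2
1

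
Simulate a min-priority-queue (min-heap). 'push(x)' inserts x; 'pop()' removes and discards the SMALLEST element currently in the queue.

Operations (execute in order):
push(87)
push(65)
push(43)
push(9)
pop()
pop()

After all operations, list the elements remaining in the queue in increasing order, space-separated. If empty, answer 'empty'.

Answer: 65 87

Derivation:
push(87): heap contents = [87]
push(65): heap contents = [65, 87]
push(43): heap contents = [43, 65, 87]
push(9): heap contents = [9, 43, 65, 87]
pop() → 9: heap contents = [43, 65, 87]
pop() → 43: heap contents = [65, 87]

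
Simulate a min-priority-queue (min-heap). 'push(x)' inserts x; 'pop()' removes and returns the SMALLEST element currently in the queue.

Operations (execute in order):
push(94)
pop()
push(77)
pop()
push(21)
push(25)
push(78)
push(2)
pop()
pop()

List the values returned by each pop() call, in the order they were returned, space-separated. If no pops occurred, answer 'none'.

push(94): heap contents = [94]
pop() → 94: heap contents = []
push(77): heap contents = [77]
pop() → 77: heap contents = []
push(21): heap contents = [21]
push(25): heap contents = [21, 25]
push(78): heap contents = [21, 25, 78]
push(2): heap contents = [2, 21, 25, 78]
pop() → 2: heap contents = [21, 25, 78]
pop() → 21: heap contents = [25, 78]

Answer: 94 77 2 21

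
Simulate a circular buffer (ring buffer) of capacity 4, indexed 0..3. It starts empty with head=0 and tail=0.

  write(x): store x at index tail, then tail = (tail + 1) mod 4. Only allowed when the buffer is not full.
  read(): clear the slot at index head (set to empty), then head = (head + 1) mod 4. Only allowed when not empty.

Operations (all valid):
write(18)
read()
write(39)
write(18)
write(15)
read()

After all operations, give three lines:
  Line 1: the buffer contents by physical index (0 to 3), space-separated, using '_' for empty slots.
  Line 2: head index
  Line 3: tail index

write(18): buf=[18 _ _ _], head=0, tail=1, size=1
read(): buf=[_ _ _ _], head=1, tail=1, size=0
write(39): buf=[_ 39 _ _], head=1, tail=2, size=1
write(18): buf=[_ 39 18 _], head=1, tail=3, size=2
write(15): buf=[_ 39 18 15], head=1, tail=0, size=3
read(): buf=[_ _ 18 15], head=2, tail=0, size=2

Answer: _ _ 18 15
2
0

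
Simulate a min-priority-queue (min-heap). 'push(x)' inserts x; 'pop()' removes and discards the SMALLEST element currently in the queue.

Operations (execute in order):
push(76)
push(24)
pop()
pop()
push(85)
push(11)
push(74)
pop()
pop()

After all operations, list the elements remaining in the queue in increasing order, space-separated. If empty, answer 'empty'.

Answer: 85

Derivation:
push(76): heap contents = [76]
push(24): heap contents = [24, 76]
pop() → 24: heap contents = [76]
pop() → 76: heap contents = []
push(85): heap contents = [85]
push(11): heap contents = [11, 85]
push(74): heap contents = [11, 74, 85]
pop() → 11: heap contents = [74, 85]
pop() → 74: heap contents = [85]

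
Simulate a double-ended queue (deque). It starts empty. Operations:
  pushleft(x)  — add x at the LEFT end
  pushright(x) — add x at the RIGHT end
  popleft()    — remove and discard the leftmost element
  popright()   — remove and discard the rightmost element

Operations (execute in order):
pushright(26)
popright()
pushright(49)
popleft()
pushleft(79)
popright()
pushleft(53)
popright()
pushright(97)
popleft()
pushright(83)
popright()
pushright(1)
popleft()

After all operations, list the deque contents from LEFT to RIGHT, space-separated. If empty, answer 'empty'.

Answer: empty

Derivation:
pushright(26): [26]
popright(): []
pushright(49): [49]
popleft(): []
pushleft(79): [79]
popright(): []
pushleft(53): [53]
popright(): []
pushright(97): [97]
popleft(): []
pushright(83): [83]
popright(): []
pushright(1): [1]
popleft(): []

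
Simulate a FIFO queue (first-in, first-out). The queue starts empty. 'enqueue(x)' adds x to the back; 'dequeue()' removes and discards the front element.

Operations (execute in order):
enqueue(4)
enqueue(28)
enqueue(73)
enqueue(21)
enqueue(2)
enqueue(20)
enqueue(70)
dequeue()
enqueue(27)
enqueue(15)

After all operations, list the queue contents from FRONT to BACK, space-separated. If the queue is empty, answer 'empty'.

Answer: 28 73 21 2 20 70 27 15

Derivation:
enqueue(4): [4]
enqueue(28): [4, 28]
enqueue(73): [4, 28, 73]
enqueue(21): [4, 28, 73, 21]
enqueue(2): [4, 28, 73, 21, 2]
enqueue(20): [4, 28, 73, 21, 2, 20]
enqueue(70): [4, 28, 73, 21, 2, 20, 70]
dequeue(): [28, 73, 21, 2, 20, 70]
enqueue(27): [28, 73, 21, 2, 20, 70, 27]
enqueue(15): [28, 73, 21, 2, 20, 70, 27, 15]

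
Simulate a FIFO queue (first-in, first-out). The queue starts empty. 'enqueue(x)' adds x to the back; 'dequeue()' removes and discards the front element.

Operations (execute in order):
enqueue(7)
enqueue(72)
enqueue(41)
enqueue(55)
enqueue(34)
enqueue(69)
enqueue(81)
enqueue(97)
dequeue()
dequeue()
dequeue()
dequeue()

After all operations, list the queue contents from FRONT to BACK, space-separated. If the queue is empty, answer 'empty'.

Answer: 34 69 81 97

Derivation:
enqueue(7): [7]
enqueue(72): [7, 72]
enqueue(41): [7, 72, 41]
enqueue(55): [7, 72, 41, 55]
enqueue(34): [7, 72, 41, 55, 34]
enqueue(69): [7, 72, 41, 55, 34, 69]
enqueue(81): [7, 72, 41, 55, 34, 69, 81]
enqueue(97): [7, 72, 41, 55, 34, 69, 81, 97]
dequeue(): [72, 41, 55, 34, 69, 81, 97]
dequeue(): [41, 55, 34, 69, 81, 97]
dequeue(): [55, 34, 69, 81, 97]
dequeue(): [34, 69, 81, 97]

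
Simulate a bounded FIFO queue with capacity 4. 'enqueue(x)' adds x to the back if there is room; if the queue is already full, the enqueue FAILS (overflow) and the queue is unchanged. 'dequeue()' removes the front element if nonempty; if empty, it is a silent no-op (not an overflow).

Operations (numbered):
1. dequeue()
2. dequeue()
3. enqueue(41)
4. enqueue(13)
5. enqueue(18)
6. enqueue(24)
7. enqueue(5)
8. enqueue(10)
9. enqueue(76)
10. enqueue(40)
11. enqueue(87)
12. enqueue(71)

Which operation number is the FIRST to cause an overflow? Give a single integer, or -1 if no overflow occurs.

Answer: 7

Derivation:
1. dequeue(): empty, no-op, size=0
2. dequeue(): empty, no-op, size=0
3. enqueue(41): size=1
4. enqueue(13): size=2
5. enqueue(18): size=3
6. enqueue(24): size=4
7. enqueue(5): size=4=cap → OVERFLOW (fail)
8. enqueue(10): size=4=cap → OVERFLOW (fail)
9. enqueue(76): size=4=cap → OVERFLOW (fail)
10. enqueue(40): size=4=cap → OVERFLOW (fail)
11. enqueue(87): size=4=cap → OVERFLOW (fail)
12. enqueue(71): size=4=cap → OVERFLOW (fail)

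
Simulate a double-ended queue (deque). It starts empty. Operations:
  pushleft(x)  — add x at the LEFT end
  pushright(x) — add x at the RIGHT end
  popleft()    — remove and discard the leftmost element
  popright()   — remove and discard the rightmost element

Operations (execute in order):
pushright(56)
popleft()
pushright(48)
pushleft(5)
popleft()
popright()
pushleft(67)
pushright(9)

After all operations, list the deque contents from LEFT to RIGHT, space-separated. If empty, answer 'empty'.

pushright(56): [56]
popleft(): []
pushright(48): [48]
pushleft(5): [5, 48]
popleft(): [48]
popright(): []
pushleft(67): [67]
pushright(9): [67, 9]

Answer: 67 9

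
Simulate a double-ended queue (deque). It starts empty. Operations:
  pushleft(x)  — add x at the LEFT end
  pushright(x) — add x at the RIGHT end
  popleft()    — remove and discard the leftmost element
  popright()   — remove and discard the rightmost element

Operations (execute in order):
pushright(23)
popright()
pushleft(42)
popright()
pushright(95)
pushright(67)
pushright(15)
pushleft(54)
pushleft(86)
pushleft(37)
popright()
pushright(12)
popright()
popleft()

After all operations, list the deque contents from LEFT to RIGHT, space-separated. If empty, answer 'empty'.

pushright(23): [23]
popright(): []
pushleft(42): [42]
popright(): []
pushright(95): [95]
pushright(67): [95, 67]
pushright(15): [95, 67, 15]
pushleft(54): [54, 95, 67, 15]
pushleft(86): [86, 54, 95, 67, 15]
pushleft(37): [37, 86, 54, 95, 67, 15]
popright(): [37, 86, 54, 95, 67]
pushright(12): [37, 86, 54, 95, 67, 12]
popright(): [37, 86, 54, 95, 67]
popleft(): [86, 54, 95, 67]

Answer: 86 54 95 67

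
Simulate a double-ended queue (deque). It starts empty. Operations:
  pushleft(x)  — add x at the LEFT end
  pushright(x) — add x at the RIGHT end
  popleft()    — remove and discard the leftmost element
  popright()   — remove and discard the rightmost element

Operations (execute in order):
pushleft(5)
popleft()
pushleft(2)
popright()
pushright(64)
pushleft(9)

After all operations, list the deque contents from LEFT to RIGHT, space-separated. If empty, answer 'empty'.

pushleft(5): [5]
popleft(): []
pushleft(2): [2]
popright(): []
pushright(64): [64]
pushleft(9): [9, 64]

Answer: 9 64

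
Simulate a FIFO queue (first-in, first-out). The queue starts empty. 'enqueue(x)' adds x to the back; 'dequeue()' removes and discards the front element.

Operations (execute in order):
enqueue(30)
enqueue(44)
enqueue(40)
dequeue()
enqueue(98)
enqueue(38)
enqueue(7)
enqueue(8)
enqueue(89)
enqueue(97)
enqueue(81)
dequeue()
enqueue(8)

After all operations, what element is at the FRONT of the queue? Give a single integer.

enqueue(30): queue = [30]
enqueue(44): queue = [30, 44]
enqueue(40): queue = [30, 44, 40]
dequeue(): queue = [44, 40]
enqueue(98): queue = [44, 40, 98]
enqueue(38): queue = [44, 40, 98, 38]
enqueue(7): queue = [44, 40, 98, 38, 7]
enqueue(8): queue = [44, 40, 98, 38, 7, 8]
enqueue(89): queue = [44, 40, 98, 38, 7, 8, 89]
enqueue(97): queue = [44, 40, 98, 38, 7, 8, 89, 97]
enqueue(81): queue = [44, 40, 98, 38, 7, 8, 89, 97, 81]
dequeue(): queue = [40, 98, 38, 7, 8, 89, 97, 81]
enqueue(8): queue = [40, 98, 38, 7, 8, 89, 97, 81, 8]

Answer: 40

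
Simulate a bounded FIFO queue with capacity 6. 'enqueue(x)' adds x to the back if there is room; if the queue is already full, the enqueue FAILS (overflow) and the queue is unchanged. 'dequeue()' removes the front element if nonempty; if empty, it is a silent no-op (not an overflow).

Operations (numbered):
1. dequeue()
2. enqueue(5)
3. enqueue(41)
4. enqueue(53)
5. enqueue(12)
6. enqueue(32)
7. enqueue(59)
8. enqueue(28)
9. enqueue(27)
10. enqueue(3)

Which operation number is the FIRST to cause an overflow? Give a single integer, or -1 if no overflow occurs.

1. dequeue(): empty, no-op, size=0
2. enqueue(5): size=1
3. enqueue(41): size=2
4. enqueue(53): size=3
5. enqueue(12): size=4
6. enqueue(32): size=5
7. enqueue(59): size=6
8. enqueue(28): size=6=cap → OVERFLOW (fail)
9. enqueue(27): size=6=cap → OVERFLOW (fail)
10. enqueue(3): size=6=cap → OVERFLOW (fail)

Answer: 8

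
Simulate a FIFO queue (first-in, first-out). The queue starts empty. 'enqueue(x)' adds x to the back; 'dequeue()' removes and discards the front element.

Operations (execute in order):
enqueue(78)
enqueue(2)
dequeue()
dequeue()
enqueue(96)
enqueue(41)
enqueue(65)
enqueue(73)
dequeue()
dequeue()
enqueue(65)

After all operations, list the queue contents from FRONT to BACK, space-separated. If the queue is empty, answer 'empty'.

Answer: 65 73 65

Derivation:
enqueue(78): [78]
enqueue(2): [78, 2]
dequeue(): [2]
dequeue(): []
enqueue(96): [96]
enqueue(41): [96, 41]
enqueue(65): [96, 41, 65]
enqueue(73): [96, 41, 65, 73]
dequeue(): [41, 65, 73]
dequeue(): [65, 73]
enqueue(65): [65, 73, 65]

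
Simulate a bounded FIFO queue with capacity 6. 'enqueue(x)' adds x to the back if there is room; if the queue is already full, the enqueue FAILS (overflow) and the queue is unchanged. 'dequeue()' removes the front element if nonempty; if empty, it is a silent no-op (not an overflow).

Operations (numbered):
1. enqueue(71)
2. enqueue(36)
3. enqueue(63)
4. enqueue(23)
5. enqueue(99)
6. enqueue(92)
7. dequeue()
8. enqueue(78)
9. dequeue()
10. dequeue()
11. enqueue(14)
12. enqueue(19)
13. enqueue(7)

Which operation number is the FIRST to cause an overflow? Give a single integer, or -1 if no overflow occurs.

1. enqueue(71): size=1
2. enqueue(36): size=2
3. enqueue(63): size=3
4. enqueue(23): size=4
5. enqueue(99): size=5
6. enqueue(92): size=6
7. dequeue(): size=5
8. enqueue(78): size=6
9. dequeue(): size=5
10. dequeue(): size=4
11. enqueue(14): size=5
12. enqueue(19): size=6
13. enqueue(7): size=6=cap → OVERFLOW (fail)

Answer: 13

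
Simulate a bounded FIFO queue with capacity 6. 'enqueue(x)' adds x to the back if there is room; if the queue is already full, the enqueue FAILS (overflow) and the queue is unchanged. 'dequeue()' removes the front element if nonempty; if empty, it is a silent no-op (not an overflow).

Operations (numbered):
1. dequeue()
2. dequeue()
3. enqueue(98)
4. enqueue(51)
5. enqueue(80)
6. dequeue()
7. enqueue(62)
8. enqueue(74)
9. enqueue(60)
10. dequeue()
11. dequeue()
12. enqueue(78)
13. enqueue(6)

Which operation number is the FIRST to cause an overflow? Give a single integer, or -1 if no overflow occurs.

1. dequeue(): empty, no-op, size=0
2. dequeue(): empty, no-op, size=0
3. enqueue(98): size=1
4. enqueue(51): size=2
5. enqueue(80): size=3
6. dequeue(): size=2
7. enqueue(62): size=3
8. enqueue(74): size=4
9. enqueue(60): size=5
10. dequeue(): size=4
11. dequeue(): size=3
12. enqueue(78): size=4
13. enqueue(6): size=5

Answer: -1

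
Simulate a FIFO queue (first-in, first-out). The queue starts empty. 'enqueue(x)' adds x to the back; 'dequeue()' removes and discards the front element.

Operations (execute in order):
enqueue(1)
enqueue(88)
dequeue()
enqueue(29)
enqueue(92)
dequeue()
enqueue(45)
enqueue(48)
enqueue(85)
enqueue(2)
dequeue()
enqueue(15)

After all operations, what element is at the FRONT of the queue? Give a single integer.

enqueue(1): queue = [1]
enqueue(88): queue = [1, 88]
dequeue(): queue = [88]
enqueue(29): queue = [88, 29]
enqueue(92): queue = [88, 29, 92]
dequeue(): queue = [29, 92]
enqueue(45): queue = [29, 92, 45]
enqueue(48): queue = [29, 92, 45, 48]
enqueue(85): queue = [29, 92, 45, 48, 85]
enqueue(2): queue = [29, 92, 45, 48, 85, 2]
dequeue(): queue = [92, 45, 48, 85, 2]
enqueue(15): queue = [92, 45, 48, 85, 2, 15]

Answer: 92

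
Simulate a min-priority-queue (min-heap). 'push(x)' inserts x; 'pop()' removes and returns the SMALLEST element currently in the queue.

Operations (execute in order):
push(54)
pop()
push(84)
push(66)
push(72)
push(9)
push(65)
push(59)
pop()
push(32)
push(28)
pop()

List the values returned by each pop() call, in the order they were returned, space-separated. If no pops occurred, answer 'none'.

Answer: 54 9 28

Derivation:
push(54): heap contents = [54]
pop() → 54: heap contents = []
push(84): heap contents = [84]
push(66): heap contents = [66, 84]
push(72): heap contents = [66, 72, 84]
push(9): heap contents = [9, 66, 72, 84]
push(65): heap contents = [9, 65, 66, 72, 84]
push(59): heap contents = [9, 59, 65, 66, 72, 84]
pop() → 9: heap contents = [59, 65, 66, 72, 84]
push(32): heap contents = [32, 59, 65, 66, 72, 84]
push(28): heap contents = [28, 32, 59, 65, 66, 72, 84]
pop() → 28: heap contents = [32, 59, 65, 66, 72, 84]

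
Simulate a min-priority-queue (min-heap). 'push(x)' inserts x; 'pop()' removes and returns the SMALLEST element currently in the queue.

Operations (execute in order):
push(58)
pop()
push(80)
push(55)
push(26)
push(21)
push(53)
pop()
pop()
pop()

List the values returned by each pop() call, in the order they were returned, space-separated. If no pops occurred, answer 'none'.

push(58): heap contents = [58]
pop() → 58: heap contents = []
push(80): heap contents = [80]
push(55): heap contents = [55, 80]
push(26): heap contents = [26, 55, 80]
push(21): heap contents = [21, 26, 55, 80]
push(53): heap contents = [21, 26, 53, 55, 80]
pop() → 21: heap contents = [26, 53, 55, 80]
pop() → 26: heap contents = [53, 55, 80]
pop() → 53: heap contents = [55, 80]

Answer: 58 21 26 53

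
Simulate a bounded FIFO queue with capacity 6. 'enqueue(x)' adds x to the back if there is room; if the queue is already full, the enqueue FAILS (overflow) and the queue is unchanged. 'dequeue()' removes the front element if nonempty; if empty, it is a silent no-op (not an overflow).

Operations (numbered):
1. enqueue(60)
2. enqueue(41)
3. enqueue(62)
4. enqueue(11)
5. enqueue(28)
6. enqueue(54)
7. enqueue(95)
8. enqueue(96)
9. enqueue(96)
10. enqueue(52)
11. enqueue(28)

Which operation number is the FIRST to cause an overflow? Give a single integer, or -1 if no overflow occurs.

1. enqueue(60): size=1
2. enqueue(41): size=2
3. enqueue(62): size=3
4. enqueue(11): size=4
5. enqueue(28): size=5
6. enqueue(54): size=6
7. enqueue(95): size=6=cap → OVERFLOW (fail)
8. enqueue(96): size=6=cap → OVERFLOW (fail)
9. enqueue(96): size=6=cap → OVERFLOW (fail)
10. enqueue(52): size=6=cap → OVERFLOW (fail)
11. enqueue(28): size=6=cap → OVERFLOW (fail)

Answer: 7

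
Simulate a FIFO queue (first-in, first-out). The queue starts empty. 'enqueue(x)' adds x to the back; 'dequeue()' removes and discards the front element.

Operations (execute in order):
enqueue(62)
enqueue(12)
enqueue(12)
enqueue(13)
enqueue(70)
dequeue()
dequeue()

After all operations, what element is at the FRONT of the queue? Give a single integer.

Answer: 12

Derivation:
enqueue(62): queue = [62]
enqueue(12): queue = [62, 12]
enqueue(12): queue = [62, 12, 12]
enqueue(13): queue = [62, 12, 12, 13]
enqueue(70): queue = [62, 12, 12, 13, 70]
dequeue(): queue = [12, 12, 13, 70]
dequeue(): queue = [12, 13, 70]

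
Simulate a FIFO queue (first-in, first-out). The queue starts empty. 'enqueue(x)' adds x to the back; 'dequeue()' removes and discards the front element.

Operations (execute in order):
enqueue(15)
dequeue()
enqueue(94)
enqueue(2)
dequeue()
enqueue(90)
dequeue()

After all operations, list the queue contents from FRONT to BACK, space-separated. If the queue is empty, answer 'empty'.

enqueue(15): [15]
dequeue(): []
enqueue(94): [94]
enqueue(2): [94, 2]
dequeue(): [2]
enqueue(90): [2, 90]
dequeue(): [90]

Answer: 90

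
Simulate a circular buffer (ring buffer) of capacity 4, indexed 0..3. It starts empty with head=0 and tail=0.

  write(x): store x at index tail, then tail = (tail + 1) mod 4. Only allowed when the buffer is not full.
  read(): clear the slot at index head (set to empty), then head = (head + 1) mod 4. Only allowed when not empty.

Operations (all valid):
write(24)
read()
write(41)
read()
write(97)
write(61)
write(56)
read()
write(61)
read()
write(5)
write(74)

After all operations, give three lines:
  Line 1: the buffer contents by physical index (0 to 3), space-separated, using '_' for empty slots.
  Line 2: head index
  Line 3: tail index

write(24): buf=[24 _ _ _], head=0, tail=1, size=1
read(): buf=[_ _ _ _], head=1, tail=1, size=0
write(41): buf=[_ 41 _ _], head=1, tail=2, size=1
read(): buf=[_ _ _ _], head=2, tail=2, size=0
write(97): buf=[_ _ 97 _], head=2, tail=3, size=1
write(61): buf=[_ _ 97 61], head=2, tail=0, size=2
write(56): buf=[56 _ 97 61], head=2, tail=1, size=3
read(): buf=[56 _ _ 61], head=3, tail=1, size=2
write(61): buf=[56 61 _ 61], head=3, tail=2, size=3
read(): buf=[56 61 _ _], head=0, tail=2, size=2
write(5): buf=[56 61 5 _], head=0, tail=3, size=3
write(74): buf=[56 61 5 74], head=0, tail=0, size=4

Answer: 56 61 5 74
0
0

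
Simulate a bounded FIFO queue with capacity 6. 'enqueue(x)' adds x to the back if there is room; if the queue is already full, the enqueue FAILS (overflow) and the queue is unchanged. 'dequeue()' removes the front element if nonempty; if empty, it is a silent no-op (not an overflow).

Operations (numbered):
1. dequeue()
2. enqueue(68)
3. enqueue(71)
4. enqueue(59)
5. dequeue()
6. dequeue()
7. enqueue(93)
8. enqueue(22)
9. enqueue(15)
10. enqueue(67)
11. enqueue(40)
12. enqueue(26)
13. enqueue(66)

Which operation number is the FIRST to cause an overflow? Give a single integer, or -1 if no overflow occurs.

Answer: 12

Derivation:
1. dequeue(): empty, no-op, size=0
2. enqueue(68): size=1
3. enqueue(71): size=2
4. enqueue(59): size=3
5. dequeue(): size=2
6. dequeue(): size=1
7. enqueue(93): size=2
8. enqueue(22): size=3
9. enqueue(15): size=4
10. enqueue(67): size=5
11. enqueue(40): size=6
12. enqueue(26): size=6=cap → OVERFLOW (fail)
13. enqueue(66): size=6=cap → OVERFLOW (fail)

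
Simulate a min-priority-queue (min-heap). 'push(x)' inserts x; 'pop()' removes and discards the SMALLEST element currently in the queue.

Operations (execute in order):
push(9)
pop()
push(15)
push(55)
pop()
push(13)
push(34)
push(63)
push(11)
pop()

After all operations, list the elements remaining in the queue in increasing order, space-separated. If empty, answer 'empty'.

push(9): heap contents = [9]
pop() → 9: heap contents = []
push(15): heap contents = [15]
push(55): heap contents = [15, 55]
pop() → 15: heap contents = [55]
push(13): heap contents = [13, 55]
push(34): heap contents = [13, 34, 55]
push(63): heap contents = [13, 34, 55, 63]
push(11): heap contents = [11, 13, 34, 55, 63]
pop() → 11: heap contents = [13, 34, 55, 63]

Answer: 13 34 55 63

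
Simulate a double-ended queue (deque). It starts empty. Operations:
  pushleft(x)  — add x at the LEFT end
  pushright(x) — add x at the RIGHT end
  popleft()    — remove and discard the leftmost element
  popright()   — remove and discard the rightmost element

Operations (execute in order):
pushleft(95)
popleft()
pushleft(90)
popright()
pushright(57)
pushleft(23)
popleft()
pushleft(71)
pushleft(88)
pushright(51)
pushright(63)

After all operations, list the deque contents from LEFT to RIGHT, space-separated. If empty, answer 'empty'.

pushleft(95): [95]
popleft(): []
pushleft(90): [90]
popright(): []
pushright(57): [57]
pushleft(23): [23, 57]
popleft(): [57]
pushleft(71): [71, 57]
pushleft(88): [88, 71, 57]
pushright(51): [88, 71, 57, 51]
pushright(63): [88, 71, 57, 51, 63]

Answer: 88 71 57 51 63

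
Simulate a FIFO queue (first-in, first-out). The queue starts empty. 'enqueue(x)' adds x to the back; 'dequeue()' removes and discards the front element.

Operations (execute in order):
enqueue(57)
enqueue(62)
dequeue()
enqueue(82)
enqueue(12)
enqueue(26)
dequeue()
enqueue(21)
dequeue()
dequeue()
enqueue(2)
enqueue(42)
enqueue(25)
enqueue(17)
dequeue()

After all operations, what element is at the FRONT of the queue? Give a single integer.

Answer: 21

Derivation:
enqueue(57): queue = [57]
enqueue(62): queue = [57, 62]
dequeue(): queue = [62]
enqueue(82): queue = [62, 82]
enqueue(12): queue = [62, 82, 12]
enqueue(26): queue = [62, 82, 12, 26]
dequeue(): queue = [82, 12, 26]
enqueue(21): queue = [82, 12, 26, 21]
dequeue(): queue = [12, 26, 21]
dequeue(): queue = [26, 21]
enqueue(2): queue = [26, 21, 2]
enqueue(42): queue = [26, 21, 2, 42]
enqueue(25): queue = [26, 21, 2, 42, 25]
enqueue(17): queue = [26, 21, 2, 42, 25, 17]
dequeue(): queue = [21, 2, 42, 25, 17]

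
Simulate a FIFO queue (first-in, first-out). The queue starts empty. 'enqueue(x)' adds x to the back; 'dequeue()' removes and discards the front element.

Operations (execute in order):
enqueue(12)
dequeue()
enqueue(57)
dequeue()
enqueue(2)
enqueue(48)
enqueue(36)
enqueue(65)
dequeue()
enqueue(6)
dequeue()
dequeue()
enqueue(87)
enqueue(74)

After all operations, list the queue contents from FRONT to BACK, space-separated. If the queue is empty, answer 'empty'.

Answer: 65 6 87 74

Derivation:
enqueue(12): [12]
dequeue(): []
enqueue(57): [57]
dequeue(): []
enqueue(2): [2]
enqueue(48): [2, 48]
enqueue(36): [2, 48, 36]
enqueue(65): [2, 48, 36, 65]
dequeue(): [48, 36, 65]
enqueue(6): [48, 36, 65, 6]
dequeue(): [36, 65, 6]
dequeue(): [65, 6]
enqueue(87): [65, 6, 87]
enqueue(74): [65, 6, 87, 74]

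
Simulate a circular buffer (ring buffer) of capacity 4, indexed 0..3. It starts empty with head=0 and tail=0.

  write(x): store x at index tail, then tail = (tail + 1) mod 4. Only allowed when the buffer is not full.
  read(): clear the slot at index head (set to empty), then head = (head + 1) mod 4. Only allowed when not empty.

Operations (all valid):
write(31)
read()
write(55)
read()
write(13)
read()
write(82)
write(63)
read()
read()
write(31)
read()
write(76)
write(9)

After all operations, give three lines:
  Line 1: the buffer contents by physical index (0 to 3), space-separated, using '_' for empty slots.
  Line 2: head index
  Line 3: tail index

write(31): buf=[31 _ _ _], head=0, tail=1, size=1
read(): buf=[_ _ _ _], head=1, tail=1, size=0
write(55): buf=[_ 55 _ _], head=1, tail=2, size=1
read(): buf=[_ _ _ _], head=2, tail=2, size=0
write(13): buf=[_ _ 13 _], head=2, tail=3, size=1
read(): buf=[_ _ _ _], head=3, tail=3, size=0
write(82): buf=[_ _ _ 82], head=3, tail=0, size=1
write(63): buf=[63 _ _ 82], head=3, tail=1, size=2
read(): buf=[63 _ _ _], head=0, tail=1, size=1
read(): buf=[_ _ _ _], head=1, tail=1, size=0
write(31): buf=[_ 31 _ _], head=1, tail=2, size=1
read(): buf=[_ _ _ _], head=2, tail=2, size=0
write(76): buf=[_ _ 76 _], head=2, tail=3, size=1
write(9): buf=[_ _ 76 9], head=2, tail=0, size=2

Answer: _ _ 76 9
2
0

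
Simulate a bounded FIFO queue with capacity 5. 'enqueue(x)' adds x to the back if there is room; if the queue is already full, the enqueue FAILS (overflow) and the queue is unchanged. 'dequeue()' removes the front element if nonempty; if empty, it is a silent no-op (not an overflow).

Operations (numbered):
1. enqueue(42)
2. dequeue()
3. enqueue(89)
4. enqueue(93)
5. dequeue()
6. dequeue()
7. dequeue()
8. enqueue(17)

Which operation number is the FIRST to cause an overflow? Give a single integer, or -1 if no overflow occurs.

1. enqueue(42): size=1
2. dequeue(): size=0
3. enqueue(89): size=1
4. enqueue(93): size=2
5. dequeue(): size=1
6. dequeue(): size=0
7. dequeue(): empty, no-op, size=0
8. enqueue(17): size=1

Answer: -1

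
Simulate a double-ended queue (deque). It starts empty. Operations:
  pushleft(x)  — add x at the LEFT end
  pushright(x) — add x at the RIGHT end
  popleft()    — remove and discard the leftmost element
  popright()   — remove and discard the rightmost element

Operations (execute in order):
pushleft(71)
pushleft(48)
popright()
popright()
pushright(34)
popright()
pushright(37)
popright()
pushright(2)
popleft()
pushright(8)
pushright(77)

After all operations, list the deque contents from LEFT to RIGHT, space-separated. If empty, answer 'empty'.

Answer: 8 77

Derivation:
pushleft(71): [71]
pushleft(48): [48, 71]
popright(): [48]
popright(): []
pushright(34): [34]
popright(): []
pushright(37): [37]
popright(): []
pushright(2): [2]
popleft(): []
pushright(8): [8]
pushright(77): [8, 77]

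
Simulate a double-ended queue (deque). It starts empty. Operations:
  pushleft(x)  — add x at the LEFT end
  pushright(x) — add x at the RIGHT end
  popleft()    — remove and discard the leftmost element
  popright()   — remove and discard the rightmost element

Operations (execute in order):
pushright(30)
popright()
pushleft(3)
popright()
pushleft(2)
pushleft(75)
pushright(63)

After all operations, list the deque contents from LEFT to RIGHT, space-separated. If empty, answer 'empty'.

Answer: 75 2 63

Derivation:
pushright(30): [30]
popright(): []
pushleft(3): [3]
popright(): []
pushleft(2): [2]
pushleft(75): [75, 2]
pushright(63): [75, 2, 63]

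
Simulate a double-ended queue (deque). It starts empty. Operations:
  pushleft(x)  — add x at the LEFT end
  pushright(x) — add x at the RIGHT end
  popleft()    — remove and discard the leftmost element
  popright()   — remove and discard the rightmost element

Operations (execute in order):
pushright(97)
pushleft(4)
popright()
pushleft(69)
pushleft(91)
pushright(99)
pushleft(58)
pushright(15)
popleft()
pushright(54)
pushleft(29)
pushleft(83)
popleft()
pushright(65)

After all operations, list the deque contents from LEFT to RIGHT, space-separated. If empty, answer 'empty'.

Answer: 29 91 69 4 99 15 54 65

Derivation:
pushright(97): [97]
pushleft(4): [4, 97]
popright(): [4]
pushleft(69): [69, 4]
pushleft(91): [91, 69, 4]
pushright(99): [91, 69, 4, 99]
pushleft(58): [58, 91, 69, 4, 99]
pushright(15): [58, 91, 69, 4, 99, 15]
popleft(): [91, 69, 4, 99, 15]
pushright(54): [91, 69, 4, 99, 15, 54]
pushleft(29): [29, 91, 69, 4, 99, 15, 54]
pushleft(83): [83, 29, 91, 69, 4, 99, 15, 54]
popleft(): [29, 91, 69, 4, 99, 15, 54]
pushright(65): [29, 91, 69, 4, 99, 15, 54, 65]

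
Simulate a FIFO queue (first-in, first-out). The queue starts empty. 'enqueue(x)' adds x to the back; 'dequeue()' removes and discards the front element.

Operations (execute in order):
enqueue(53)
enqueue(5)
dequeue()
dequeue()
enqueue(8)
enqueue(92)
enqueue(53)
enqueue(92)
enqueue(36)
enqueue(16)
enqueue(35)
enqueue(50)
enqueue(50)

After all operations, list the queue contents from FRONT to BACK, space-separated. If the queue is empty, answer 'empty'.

Answer: 8 92 53 92 36 16 35 50 50

Derivation:
enqueue(53): [53]
enqueue(5): [53, 5]
dequeue(): [5]
dequeue(): []
enqueue(8): [8]
enqueue(92): [8, 92]
enqueue(53): [8, 92, 53]
enqueue(92): [8, 92, 53, 92]
enqueue(36): [8, 92, 53, 92, 36]
enqueue(16): [8, 92, 53, 92, 36, 16]
enqueue(35): [8, 92, 53, 92, 36, 16, 35]
enqueue(50): [8, 92, 53, 92, 36, 16, 35, 50]
enqueue(50): [8, 92, 53, 92, 36, 16, 35, 50, 50]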